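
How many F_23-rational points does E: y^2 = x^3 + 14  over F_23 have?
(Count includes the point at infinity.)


For each x in F_23, count y with y^2 = x^3 + 0 x + 14 mod 23:
  x = 3: RHS = 18, y in [8, 15]  -> 2 point(s)
  x = 4: RHS = 9, y in [3, 20]  -> 2 point(s)
  x = 5: RHS = 1, y in [1, 22]  -> 2 point(s)
  x = 6: RHS = 0, y in [0]  -> 1 point(s)
  x = 7: RHS = 12, y in [9, 14]  -> 2 point(s)
  x = 10: RHS = 2, y in [5, 18]  -> 2 point(s)
  x = 13: RHS = 3, y in [7, 16]  -> 2 point(s)
  x = 15: RHS = 8, y in [10, 13]  -> 2 point(s)
  x = 16: RHS = 16, y in [4, 19]  -> 2 point(s)
  x = 18: RHS = 4, y in [2, 21]  -> 2 point(s)
  x = 21: RHS = 6, y in [11, 12]  -> 2 point(s)
  x = 22: RHS = 13, y in [6, 17]  -> 2 point(s)
Affine points: 23. Add the point at infinity: total = 24.

#E(F_23) = 24


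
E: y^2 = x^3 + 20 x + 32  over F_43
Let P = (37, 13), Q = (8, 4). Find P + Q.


P != Q, so use the chord formula.
s = (y2 - y1) / (x2 - x1) = (34) / (14) mod 43 = 27
x3 = s^2 - x1 - x2 mod 43 = 27^2 - 37 - 8 = 39
y3 = s (x1 - x3) - y1 mod 43 = 27 * (37 - 39) - 13 = 19

P + Q = (39, 19)


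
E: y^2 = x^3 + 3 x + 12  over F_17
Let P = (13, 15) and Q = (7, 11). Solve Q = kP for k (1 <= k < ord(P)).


Enumerate multiples of P until we hit Q = (7, 11):
  1P = (13, 15)
  2P = (8, 2)
  3P = (15, 7)
  4P = (5, 4)
  5P = (7, 6)
  6P = (12, 12)
  7P = (1, 4)
  8P = (16, 12)
  9P = (6, 12)
  10P = (2, 14)
  11P = (11, 13)
  12P = (11, 4)
  13P = (2, 3)
  14P = (6, 5)
  15P = (16, 5)
  16P = (1, 13)
  17P = (12, 5)
  18P = (7, 11)
Match found at i = 18.

k = 18


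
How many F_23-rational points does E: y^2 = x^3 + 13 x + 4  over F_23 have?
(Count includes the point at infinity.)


For each x in F_23, count y with y^2 = x^3 + 13 x + 4 mod 23:
  x = 0: RHS = 4, y in [2, 21]  -> 2 point(s)
  x = 1: RHS = 18, y in [8, 15]  -> 2 point(s)
  x = 3: RHS = 1, y in [1, 22]  -> 2 point(s)
  x = 7: RHS = 1, y in [1, 22]  -> 2 point(s)
  x = 11: RHS = 6, y in [11, 12]  -> 2 point(s)
  x = 12: RHS = 2, y in [5, 18]  -> 2 point(s)
  x = 13: RHS = 1, y in [1, 22]  -> 2 point(s)
  x = 14: RHS = 9, y in [3, 20]  -> 2 point(s)
  x = 15: RHS = 9, y in [3, 20]  -> 2 point(s)
  x = 17: RHS = 9, y in [3, 20]  -> 2 point(s)
  x = 19: RHS = 3, y in [7, 16]  -> 2 point(s)
  x = 21: RHS = 16, y in [4, 19]  -> 2 point(s)
  x = 22: RHS = 13, y in [6, 17]  -> 2 point(s)
Affine points: 26. Add the point at infinity: total = 27.

#E(F_23) = 27


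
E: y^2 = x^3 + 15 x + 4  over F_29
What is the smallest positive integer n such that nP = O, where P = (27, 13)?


Compute successive multiples of P until we hit O:
  1P = (27, 13)
  2P = (27, 16)
  3P = O

ord(P) = 3


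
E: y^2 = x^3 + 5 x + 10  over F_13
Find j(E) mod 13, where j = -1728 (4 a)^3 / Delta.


Delta = -16(4 a^3 + 27 b^2) mod 13 = 7
-1728 * (4 a)^3 = -1728 * (4*5)^3 mod 13 = 5
j = 5 * 7^(-1) mod 13 = 10

j = 10 (mod 13)


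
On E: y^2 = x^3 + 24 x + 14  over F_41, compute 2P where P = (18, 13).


Doubling: s = (3 x1^2 + a) / (2 y1)
s = (3*18^2 + 24) / (2*13) mod 41 = 32
x3 = s^2 - 2 x1 mod 41 = 32^2 - 2*18 = 4
y3 = s (x1 - x3) - y1 mod 41 = 32 * (18 - 4) - 13 = 25

2P = (4, 25)


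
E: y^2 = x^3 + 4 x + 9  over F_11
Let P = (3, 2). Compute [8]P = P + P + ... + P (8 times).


k = 8 = 1000_2 (binary, LSB first: 0001)
Double-and-add from P = (3, 2):
  bit 0 = 0: acc unchanged = O
  bit 1 = 0: acc unchanged = O
  bit 2 = 0: acc unchanged = O
  bit 3 = 1: acc = O + (3, 9) = (3, 9)

8P = (3, 9)


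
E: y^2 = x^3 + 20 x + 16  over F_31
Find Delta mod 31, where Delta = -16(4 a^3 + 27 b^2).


4 a^3 + 27 b^2 = 4*20^3 + 27*16^2 = 32000 + 6912 = 38912
Delta = -16 * (38912) = -622592
Delta mod 31 = 12

Delta = 12 (mod 31)


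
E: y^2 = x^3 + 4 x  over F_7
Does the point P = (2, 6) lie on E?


Check whether y^2 = x^3 + 4 x + 0 (mod 7) for (x, y) = (2, 6).
LHS: y^2 = 6^2 mod 7 = 1
RHS: x^3 + 4 x + 0 = 2^3 + 4*2 + 0 mod 7 = 2
LHS != RHS

No, not on the curve


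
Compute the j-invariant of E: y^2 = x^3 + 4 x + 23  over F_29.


Delta = -16(4 a^3 + 27 b^2) mod 29 = 14
-1728 * (4 a)^3 = -1728 * (4*4)^3 mod 29 = 26
j = 26 * 14^(-1) mod 29 = 6

j = 6 (mod 29)


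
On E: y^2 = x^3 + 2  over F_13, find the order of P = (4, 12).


Compute successive multiples of P until we hit O:
  1P = (4, 12)
  2P = (9, 4)
  3P = (1, 4)
  4P = (5, 7)
  5P = (3, 9)
  6P = (2, 7)
  7P = (10, 12)
  8P = (12, 1)
  ... (continuing to 19P)
  19P = O

ord(P) = 19


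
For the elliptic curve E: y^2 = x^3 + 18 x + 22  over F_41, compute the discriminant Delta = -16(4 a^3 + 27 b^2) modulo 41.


4 a^3 + 27 b^2 = 4*18^3 + 27*22^2 = 23328 + 13068 = 36396
Delta = -16 * (36396) = -582336
Delta mod 41 = 28

Delta = 28 (mod 41)


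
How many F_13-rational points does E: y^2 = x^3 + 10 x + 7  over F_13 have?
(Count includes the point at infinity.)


For each x in F_13, count y with y^2 = x^3 + 10 x + 7 mod 13:
  x = 2: RHS = 9, y in [3, 10]  -> 2 point(s)
  x = 3: RHS = 12, y in [5, 8]  -> 2 point(s)
  x = 5: RHS = 0, y in [0]  -> 1 point(s)
  x = 6: RHS = 10, y in [6, 7]  -> 2 point(s)
  x = 7: RHS = 4, y in [2, 11]  -> 2 point(s)
  x = 8: RHS = 1, y in [1, 12]  -> 2 point(s)
  x = 12: RHS = 9, y in [3, 10]  -> 2 point(s)
Affine points: 13. Add the point at infinity: total = 14.

#E(F_13) = 14


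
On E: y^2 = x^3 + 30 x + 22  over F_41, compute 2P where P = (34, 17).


Doubling: s = (3 x1^2 + a) / (2 y1)
s = (3*34^2 + 30) / (2*17) mod 41 = 4
x3 = s^2 - 2 x1 mod 41 = 4^2 - 2*34 = 30
y3 = s (x1 - x3) - y1 mod 41 = 4 * (34 - 30) - 17 = 40

2P = (30, 40)


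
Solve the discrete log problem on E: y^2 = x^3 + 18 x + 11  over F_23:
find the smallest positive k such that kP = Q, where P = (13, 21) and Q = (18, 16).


Enumerate multiples of P until we hit Q = (18, 16):
  1P = (13, 21)
  2P = (21, 17)
  3P = (18, 16)
Match found at i = 3.

k = 3


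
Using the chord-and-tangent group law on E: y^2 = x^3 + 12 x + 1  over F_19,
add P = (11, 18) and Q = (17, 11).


P != Q, so use the chord formula.
s = (y2 - y1) / (x2 - x1) = (12) / (6) mod 19 = 2
x3 = s^2 - x1 - x2 mod 19 = 2^2 - 11 - 17 = 14
y3 = s (x1 - x3) - y1 mod 19 = 2 * (11 - 14) - 18 = 14

P + Q = (14, 14)


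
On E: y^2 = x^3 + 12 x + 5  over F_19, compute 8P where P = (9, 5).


k = 8 = 1000_2 (binary, LSB first: 0001)
Double-and-add from P = (9, 5):
  bit 0 = 0: acc unchanged = O
  bit 1 = 0: acc unchanged = O
  bit 2 = 0: acc unchanged = O
  bit 3 = 1: acc = O + (10, 2) = (10, 2)

8P = (10, 2)


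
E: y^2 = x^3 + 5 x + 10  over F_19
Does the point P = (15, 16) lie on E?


Check whether y^2 = x^3 + 5 x + 10 (mod 19) for (x, y) = (15, 16).
LHS: y^2 = 16^2 mod 19 = 9
RHS: x^3 + 5 x + 10 = 15^3 + 5*15 + 10 mod 19 = 2
LHS != RHS

No, not on the curve


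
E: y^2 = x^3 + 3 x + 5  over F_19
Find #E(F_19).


For each x in F_19, count y with y^2 = x^3 + 3 x + 5 mod 19:
  x = 0: RHS = 5, y in [9, 10]  -> 2 point(s)
  x = 1: RHS = 9, y in [3, 16]  -> 2 point(s)
  x = 2: RHS = 0, y in [0]  -> 1 point(s)
  x = 4: RHS = 5, y in [9, 10]  -> 2 point(s)
  x = 6: RHS = 11, y in [7, 12]  -> 2 point(s)
  x = 8: RHS = 9, y in [3, 16]  -> 2 point(s)
  x = 9: RHS = 1, y in [1, 18]  -> 2 point(s)
  x = 10: RHS = 9, y in [3, 16]  -> 2 point(s)
  x = 11: RHS = 1, y in [1, 18]  -> 2 point(s)
  x = 14: RHS = 17, y in [6, 13]  -> 2 point(s)
  x = 15: RHS = 5, y in [9, 10]  -> 2 point(s)
  x = 16: RHS = 7, y in [8, 11]  -> 2 point(s)
  x = 18: RHS = 1, y in [1, 18]  -> 2 point(s)
Affine points: 25. Add the point at infinity: total = 26.

#E(F_19) = 26


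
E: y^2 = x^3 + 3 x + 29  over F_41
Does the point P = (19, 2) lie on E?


Check whether y^2 = x^3 + 3 x + 29 (mod 41) for (x, y) = (19, 2).
LHS: y^2 = 2^2 mod 41 = 4
RHS: x^3 + 3 x + 29 = 19^3 + 3*19 + 29 mod 41 = 16
LHS != RHS

No, not on the curve


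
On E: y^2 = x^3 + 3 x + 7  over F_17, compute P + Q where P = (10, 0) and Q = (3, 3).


P != Q, so use the chord formula.
s = (y2 - y1) / (x2 - x1) = (3) / (10) mod 17 = 2
x3 = s^2 - x1 - x2 mod 17 = 2^2 - 10 - 3 = 8
y3 = s (x1 - x3) - y1 mod 17 = 2 * (10 - 8) - 0 = 4

P + Q = (8, 4)


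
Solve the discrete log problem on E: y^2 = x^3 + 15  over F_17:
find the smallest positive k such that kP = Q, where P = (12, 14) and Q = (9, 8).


Enumerate multiples of P until we hit Q = (9, 8):
  1P = (12, 14)
  2P = (9, 8)
Match found at i = 2.

k = 2


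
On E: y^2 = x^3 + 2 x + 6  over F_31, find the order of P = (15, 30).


Compute successive multiples of P until we hit O:
  1P = (15, 30)
  2P = (15, 1)
  3P = O

ord(P) = 3


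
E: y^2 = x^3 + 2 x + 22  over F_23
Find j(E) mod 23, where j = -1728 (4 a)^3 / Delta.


Delta = -16(4 a^3 + 27 b^2) mod 23 = 22
-1728 * (4 a)^3 = -1728 * (4*2)^3 mod 23 = 5
j = 5 * 22^(-1) mod 23 = 18

j = 18 (mod 23)


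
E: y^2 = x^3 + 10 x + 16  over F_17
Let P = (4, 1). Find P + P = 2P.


Doubling: s = (3 x1^2 + a) / (2 y1)
s = (3*4^2 + 10) / (2*1) mod 17 = 12
x3 = s^2 - 2 x1 mod 17 = 12^2 - 2*4 = 0
y3 = s (x1 - x3) - y1 mod 17 = 12 * (4 - 0) - 1 = 13

2P = (0, 13)


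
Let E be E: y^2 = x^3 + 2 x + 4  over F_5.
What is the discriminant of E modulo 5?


4 a^3 + 27 b^2 = 4*2^3 + 27*4^2 = 32 + 432 = 464
Delta = -16 * (464) = -7424
Delta mod 5 = 1

Delta = 1 (mod 5)


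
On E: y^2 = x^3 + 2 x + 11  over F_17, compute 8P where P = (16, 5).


k = 8 = 1000_2 (binary, LSB first: 0001)
Double-and-add from P = (16, 5):
  bit 0 = 0: acc unchanged = O
  bit 1 = 0: acc unchanged = O
  bit 2 = 0: acc unchanged = O
  bit 3 = 1: acc = O + (4, 10) = (4, 10)

8P = (4, 10)


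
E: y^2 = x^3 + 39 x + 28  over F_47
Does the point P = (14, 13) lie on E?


Check whether y^2 = x^3 + 39 x + 28 (mod 47) for (x, y) = (14, 13).
LHS: y^2 = 13^2 mod 47 = 28
RHS: x^3 + 39 x + 28 = 14^3 + 39*14 + 28 mod 47 = 28
LHS = RHS

Yes, on the curve


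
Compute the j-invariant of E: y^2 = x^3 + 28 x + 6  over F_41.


Delta = -16(4 a^3 + 27 b^2) mod 41 = 6
-1728 * (4 a)^3 = -1728 * (4*28)^3 mod 41 = 32
j = 32 * 6^(-1) mod 41 = 19

j = 19 (mod 41)


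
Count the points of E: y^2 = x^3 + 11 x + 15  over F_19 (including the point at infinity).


For each x in F_19, count y with y^2 = x^3 + 11 x + 15 mod 19:
  x = 2: RHS = 7, y in [8, 11]  -> 2 point(s)
  x = 4: RHS = 9, y in [3, 16]  -> 2 point(s)
  x = 5: RHS = 5, y in [9, 10]  -> 2 point(s)
  x = 7: RHS = 17, y in [6, 13]  -> 2 point(s)
  x = 8: RHS = 7, y in [8, 11]  -> 2 point(s)
  x = 9: RHS = 7, y in [8, 11]  -> 2 point(s)
  x = 10: RHS = 4, y in [2, 17]  -> 2 point(s)
  x = 11: RHS = 4, y in [2, 17]  -> 2 point(s)
  x = 14: RHS = 6, y in [5, 14]  -> 2 point(s)
  x = 17: RHS = 4, y in [2, 17]  -> 2 point(s)
Affine points: 20. Add the point at infinity: total = 21.

#E(F_19) = 21


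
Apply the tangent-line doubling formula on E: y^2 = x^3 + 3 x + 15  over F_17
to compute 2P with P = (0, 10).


Doubling: s = (3 x1^2 + a) / (2 y1)
s = (3*0^2 + 3) / (2*10) mod 17 = 1
x3 = s^2 - 2 x1 mod 17 = 1^2 - 2*0 = 1
y3 = s (x1 - x3) - y1 mod 17 = 1 * (0 - 1) - 10 = 6

2P = (1, 6)


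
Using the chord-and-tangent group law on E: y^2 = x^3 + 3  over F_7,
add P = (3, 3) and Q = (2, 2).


P != Q, so use the chord formula.
s = (y2 - y1) / (x2 - x1) = (6) / (6) mod 7 = 1
x3 = s^2 - x1 - x2 mod 7 = 1^2 - 3 - 2 = 3
y3 = s (x1 - x3) - y1 mod 7 = 1 * (3 - 3) - 3 = 4

P + Q = (3, 4)


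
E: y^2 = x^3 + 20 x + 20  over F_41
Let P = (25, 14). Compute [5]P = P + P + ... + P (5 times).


k = 5 = 101_2 (binary, LSB first: 101)
Double-and-add from P = (25, 14):
  bit 0 = 1: acc = O + (25, 14) = (25, 14)
  bit 1 = 0: acc unchanged = (25, 14)
  bit 2 = 1: acc = (25, 14) + (3, 36) = (14, 16)

5P = (14, 16)


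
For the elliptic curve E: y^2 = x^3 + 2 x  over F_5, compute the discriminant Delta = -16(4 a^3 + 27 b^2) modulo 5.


4 a^3 + 27 b^2 = 4*2^3 + 27*0^2 = 32 + 0 = 32
Delta = -16 * (32) = -512
Delta mod 5 = 3

Delta = 3 (mod 5)


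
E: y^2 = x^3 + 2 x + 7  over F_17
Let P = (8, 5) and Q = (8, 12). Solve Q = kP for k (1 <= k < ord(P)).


Enumerate multiples of P until we hit Q = (8, 12):
  1P = (8, 5)
  2P = (2, 6)
  3P = (16, 2)
  4P = (12, 5)
  5P = (14, 12)
  6P = (11, 0)
  7P = (14, 5)
  8P = (12, 12)
  9P = (16, 15)
  10P = (2, 11)
  11P = (8, 12)
Match found at i = 11.

k = 11


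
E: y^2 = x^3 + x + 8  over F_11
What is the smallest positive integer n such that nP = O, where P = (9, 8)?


Compute successive multiples of P until we hit O:
  1P = (9, 8)
  2P = (9, 3)
  3P = O

ord(P) = 3


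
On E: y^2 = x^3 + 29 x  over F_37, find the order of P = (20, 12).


Compute successive multiples of P until we hit O:
  1P = (20, 12)
  2P = (30, 34)
  3P = (17, 2)
  4P = (7, 19)
  5P = (0, 0)
  6P = (7, 18)
  7P = (17, 35)
  8P = (30, 3)
  ... (continuing to 10P)
  10P = O

ord(P) = 10


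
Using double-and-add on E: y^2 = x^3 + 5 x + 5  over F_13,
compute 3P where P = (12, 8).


k = 3 = 11_2 (binary, LSB first: 11)
Double-and-add from P = (12, 8):
  bit 0 = 1: acc = O + (12, 8) = (12, 8)
  bit 1 = 1: acc = (12, 8) + (12, 5) = O

3P = O


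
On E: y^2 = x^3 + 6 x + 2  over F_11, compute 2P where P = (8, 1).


Doubling: s = (3 x1^2 + a) / (2 y1)
s = (3*8^2 + 6) / (2*1) mod 11 = 0
x3 = s^2 - 2 x1 mod 11 = 0^2 - 2*8 = 6
y3 = s (x1 - x3) - y1 mod 11 = 0 * (8 - 6) - 1 = 10

2P = (6, 10)


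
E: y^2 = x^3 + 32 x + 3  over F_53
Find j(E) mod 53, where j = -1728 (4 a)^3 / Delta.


Delta = -16(4 a^3 + 27 b^2) mod 53 = 39
-1728 * (4 a)^3 = -1728 * (4*32)^3 mod 53 = 1
j = 1 * 39^(-1) mod 53 = 34

j = 34 (mod 53)


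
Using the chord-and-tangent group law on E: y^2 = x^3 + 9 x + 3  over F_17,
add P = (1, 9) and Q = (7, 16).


P != Q, so use the chord formula.
s = (y2 - y1) / (x2 - x1) = (7) / (6) mod 17 = 4
x3 = s^2 - x1 - x2 mod 17 = 4^2 - 1 - 7 = 8
y3 = s (x1 - x3) - y1 mod 17 = 4 * (1 - 8) - 9 = 14

P + Q = (8, 14)


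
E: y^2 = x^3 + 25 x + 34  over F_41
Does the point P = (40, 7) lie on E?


Check whether y^2 = x^3 + 25 x + 34 (mod 41) for (x, y) = (40, 7).
LHS: y^2 = 7^2 mod 41 = 8
RHS: x^3 + 25 x + 34 = 40^3 + 25*40 + 34 mod 41 = 8
LHS = RHS

Yes, on the curve


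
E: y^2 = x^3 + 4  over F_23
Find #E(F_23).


For each x in F_23, count y with y^2 = x^3 + 0 x + 4 mod 23:
  x = 0: RHS = 4, y in [2, 21]  -> 2 point(s)
  x = 2: RHS = 12, y in [9, 14]  -> 2 point(s)
  x = 3: RHS = 8, y in [10, 13]  -> 2 point(s)
  x = 6: RHS = 13, y in [6, 17]  -> 2 point(s)
  x = 7: RHS = 2, y in [5, 18]  -> 2 point(s)
  x = 11: RHS = 1, y in [1, 22]  -> 2 point(s)
  x = 13: RHS = 16, y in [4, 19]  -> 2 point(s)
  x = 16: RHS = 6, y in [11, 12]  -> 2 point(s)
  x = 17: RHS = 18, y in [8, 15]  -> 2 point(s)
  x = 19: RHS = 9, y in [3, 20]  -> 2 point(s)
  x = 20: RHS = 0, y in [0]  -> 1 point(s)
  x = 22: RHS = 3, y in [7, 16]  -> 2 point(s)
Affine points: 23. Add the point at infinity: total = 24.

#E(F_23) = 24


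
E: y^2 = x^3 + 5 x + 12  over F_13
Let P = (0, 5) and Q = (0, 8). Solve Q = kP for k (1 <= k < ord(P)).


Enumerate multiples of P until we hit Q = (0, 8):
  1P = (0, 5)
  2P = (10, 3)
  3P = (2, 11)
  4P = (7, 0)
  5P = (2, 2)
  6P = (10, 10)
  7P = (0, 8)
Match found at i = 7.

k = 7


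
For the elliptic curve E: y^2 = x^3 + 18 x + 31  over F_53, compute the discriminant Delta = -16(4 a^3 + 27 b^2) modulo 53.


4 a^3 + 27 b^2 = 4*18^3 + 27*31^2 = 23328 + 25947 = 49275
Delta = -16 * (49275) = -788400
Delta mod 53 = 28

Delta = 28 (mod 53)


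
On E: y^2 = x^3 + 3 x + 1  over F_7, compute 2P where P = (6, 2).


Doubling: s = (3 x1^2 + a) / (2 y1)
s = (3*6^2 + 3) / (2*2) mod 7 = 5
x3 = s^2 - 2 x1 mod 7 = 5^2 - 2*6 = 6
y3 = s (x1 - x3) - y1 mod 7 = 5 * (6 - 6) - 2 = 5

2P = (6, 5)


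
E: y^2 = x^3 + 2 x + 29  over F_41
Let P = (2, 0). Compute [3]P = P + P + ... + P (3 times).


k = 3 = 11_2 (binary, LSB first: 11)
Double-and-add from P = (2, 0):
  bit 0 = 1: acc = O + (2, 0) = (2, 0)
  bit 1 = 1: acc = (2, 0) + O = (2, 0)

3P = (2, 0)


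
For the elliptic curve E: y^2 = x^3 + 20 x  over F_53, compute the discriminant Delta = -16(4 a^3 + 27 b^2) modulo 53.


4 a^3 + 27 b^2 = 4*20^3 + 27*0^2 = 32000 + 0 = 32000
Delta = -16 * (32000) = -512000
Delta mod 53 = 33

Delta = 33 (mod 53)


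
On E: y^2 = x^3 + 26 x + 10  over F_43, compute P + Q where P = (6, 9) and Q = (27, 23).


P != Q, so use the chord formula.
s = (y2 - y1) / (x2 - x1) = (14) / (21) mod 43 = 15
x3 = s^2 - x1 - x2 mod 43 = 15^2 - 6 - 27 = 20
y3 = s (x1 - x3) - y1 mod 43 = 15 * (6 - 20) - 9 = 39

P + Q = (20, 39)


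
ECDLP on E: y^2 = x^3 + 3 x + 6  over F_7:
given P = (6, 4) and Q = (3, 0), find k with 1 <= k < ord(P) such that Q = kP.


Enumerate multiples of P until we hit Q = (3, 0):
  1P = (6, 4)
  2P = (3, 0)
Match found at i = 2.

k = 2


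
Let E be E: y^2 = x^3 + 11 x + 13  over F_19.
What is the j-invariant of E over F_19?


Delta = -16(4 a^3 + 27 b^2) mod 19 = 2
-1728 * (4 a)^3 = -1728 * (4*11)^3 mod 19 = 7
j = 7 * 2^(-1) mod 19 = 13

j = 13 (mod 19)


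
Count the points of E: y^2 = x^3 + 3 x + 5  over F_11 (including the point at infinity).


For each x in F_11, count y with y^2 = x^3 + 3 x + 5 mod 11:
  x = 0: RHS = 5, y in [4, 7]  -> 2 point(s)
  x = 1: RHS = 9, y in [3, 8]  -> 2 point(s)
  x = 4: RHS = 4, y in [2, 9]  -> 2 point(s)
  x = 10: RHS = 1, y in [1, 10]  -> 2 point(s)
Affine points: 8. Add the point at infinity: total = 9.

#E(F_11) = 9


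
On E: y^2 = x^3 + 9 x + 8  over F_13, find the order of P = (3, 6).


Compute successive multiples of P until we hit O:
  1P = (3, 6)
  2P = (3, 7)
  3P = O

ord(P) = 3


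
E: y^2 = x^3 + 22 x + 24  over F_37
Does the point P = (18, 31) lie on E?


Check whether y^2 = x^3 + 22 x + 24 (mod 37) for (x, y) = (18, 31).
LHS: y^2 = 31^2 mod 37 = 36
RHS: x^3 + 22 x + 24 = 18^3 + 22*18 + 24 mod 37 = 36
LHS = RHS

Yes, on the curve


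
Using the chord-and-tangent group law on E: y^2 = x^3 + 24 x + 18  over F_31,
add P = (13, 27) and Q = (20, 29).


P != Q, so use the chord formula.
s = (y2 - y1) / (x2 - x1) = (2) / (7) mod 31 = 18
x3 = s^2 - x1 - x2 mod 31 = 18^2 - 13 - 20 = 12
y3 = s (x1 - x3) - y1 mod 31 = 18 * (13 - 12) - 27 = 22

P + Q = (12, 22)


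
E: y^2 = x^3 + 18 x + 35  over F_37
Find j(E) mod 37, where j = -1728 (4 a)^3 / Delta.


Delta = -16(4 a^3 + 27 b^2) mod 37 = 19
-1728 * (4 a)^3 = -1728 * (4*18)^3 mod 37 = 23
j = 23 * 19^(-1) mod 37 = 9

j = 9 (mod 37)


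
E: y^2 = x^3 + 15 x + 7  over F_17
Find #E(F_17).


For each x in F_17, count y with y^2 = x^3 + 15 x + 7 mod 17:
  x = 7: RHS = 13, y in [8, 9]  -> 2 point(s)
  x = 9: RHS = 4, y in [2, 15]  -> 2 point(s)
  x = 10: RHS = 1, y in [1, 16]  -> 2 point(s)
  x = 13: RHS = 2, y in [6, 11]  -> 2 point(s)
  x = 16: RHS = 8, y in [5, 12]  -> 2 point(s)
Affine points: 10. Add the point at infinity: total = 11.

#E(F_17) = 11


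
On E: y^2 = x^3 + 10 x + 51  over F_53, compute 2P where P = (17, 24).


Doubling: s = (3 x1^2 + a) / (2 y1)
s = (3*17^2 + 10) / (2*24) mod 53 = 26
x3 = s^2 - 2 x1 mod 53 = 26^2 - 2*17 = 6
y3 = s (x1 - x3) - y1 mod 53 = 26 * (17 - 6) - 24 = 50

2P = (6, 50)


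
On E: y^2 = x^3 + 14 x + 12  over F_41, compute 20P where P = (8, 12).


k = 20 = 10100_2 (binary, LSB first: 00101)
Double-and-add from P = (8, 12):
  bit 0 = 0: acc unchanged = O
  bit 1 = 0: acc unchanged = O
  bit 2 = 1: acc = O + (32, 31) = (32, 31)
  bit 3 = 0: acc unchanged = (32, 31)
  bit 4 = 1: acc = (32, 31) + (23, 23) = (4, 3)

20P = (4, 3)


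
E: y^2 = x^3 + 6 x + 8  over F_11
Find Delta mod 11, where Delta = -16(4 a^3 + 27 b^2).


4 a^3 + 27 b^2 = 4*6^3 + 27*8^2 = 864 + 1728 = 2592
Delta = -16 * (2592) = -41472
Delta mod 11 = 9

Delta = 9 (mod 11)


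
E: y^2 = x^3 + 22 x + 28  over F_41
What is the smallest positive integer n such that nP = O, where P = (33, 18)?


Compute successive multiples of P until we hit O:
  1P = (33, 18)
  2P = (34, 33)
  3P = (35, 34)
  4P = (37, 32)
  5P = (14, 28)
  6P = (2, 11)
  7P = (11, 24)
  8P = (13, 25)
  ... (continuing to 45P)
  45P = O

ord(P) = 45


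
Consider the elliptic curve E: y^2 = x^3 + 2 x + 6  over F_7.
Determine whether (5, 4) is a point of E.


Check whether y^2 = x^3 + 2 x + 6 (mod 7) for (x, y) = (5, 4).
LHS: y^2 = 4^2 mod 7 = 2
RHS: x^3 + 2 x + 6 = 5^3 + 2*5 + 6 mod 7 = 1
LHS != RHS

No, not on the curve


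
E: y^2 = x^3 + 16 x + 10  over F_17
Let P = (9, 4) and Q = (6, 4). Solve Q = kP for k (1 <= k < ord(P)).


Enumerate multiples of P until we hit Q = (6, 4):
  1P = (9, 4)
  2P = (12, 3)
  3P = (15, 15)
  4P = (11, 15)
  5P = (6, 4)
Match found at i = 5.

k = 5


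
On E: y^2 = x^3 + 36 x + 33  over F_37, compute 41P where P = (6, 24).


k = 41 = 101001_2 (binary, LSB first: 100101)
Double-and-add from P = (6, 24):
  bit 0 = 1: acc = O + (6, 24) = (6, 24)
  bit 1 = 0: acc unchanged = (6, 24)
  bit 2 = 0: acc unchanged = (6, 24)
  bit 3 = 1: acc = (6, 24) + (29, 26) = (36, 12)
  bit 4 = 0: acc unchanged = (36, 12)
  bit 5 = 1: acc = (36, 12) + (15, 10) = (34, 34)

41P = (34, 34)


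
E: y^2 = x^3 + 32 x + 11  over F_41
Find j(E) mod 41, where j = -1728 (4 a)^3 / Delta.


Delta = -16(4 a^3 + 27 b^2) mod 41 = 1
-1728 * (4 a)^3 = -1728 * (4*32)^3 mod 41 = 29
j = 29 * 1^(-1) mod 41 = 29

j = 29 (mod 41)


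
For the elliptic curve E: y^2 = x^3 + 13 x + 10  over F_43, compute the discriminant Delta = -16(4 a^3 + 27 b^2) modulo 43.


4 a^3 + 27 b^2 = 4*13^3 + 27*10^2 = 8788 + 2700 = 11488
Delta = -16 * (11488) = -183808
Delta mod 43 = 17

Delta = 17 (mod 43)


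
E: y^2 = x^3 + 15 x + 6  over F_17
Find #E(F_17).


For each x in F_17, count y with y^2 = x^3 + 15 x + 6 mod 17:
  x = 5: RHS = 2, y in [6, 11]  -> 2 point(s)
  x = 8: RHS = 9, y in [3, 14]  -> 2 point(s)
  x = 10: RHS = 0, y in [0]  -> 1 point(s)
  x = 13: RHS = 1, y in [1, 16]  -> 2 point(s)
  x = 14: RHS = 2, y in [6, 11]  -> 2 point(s)
  x = 15: RHS = 2, y in [6, 11]  -> 2 point(s)
Affine points: 11. Add the point at infinity: total = 12.

#E(F_17) = 12


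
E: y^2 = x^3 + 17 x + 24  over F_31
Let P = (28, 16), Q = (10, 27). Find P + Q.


P != Q, so use the chord formula.
s = (y2 - y1) / (x2 - x1) = (11) / (13) mod 31 = 8
x3 = s^2 - x1 - x2 mod 31 = 8^2 - 28 - 10 = 26
y3 = s (x1 - x3) - y1 mod 31 = 8 * (28 - 26) - 16 = 0

P + Q = (26, 0)


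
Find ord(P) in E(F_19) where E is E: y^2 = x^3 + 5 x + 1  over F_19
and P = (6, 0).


Compute successive multiples of P until we hit O:
  1P = (6, 0)
  2P = O

ord(P) = 2


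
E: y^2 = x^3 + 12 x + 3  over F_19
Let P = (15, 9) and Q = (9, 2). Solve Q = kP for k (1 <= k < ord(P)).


Enumerate multiples of P until we hit Q = (9, 2):
  1P = (15, 9)
  2P = (17, 16)
  3P = (4, 1)
  4P = (1, 15)
  5P = (9, 2)
Match found at i = 5.

k = 5


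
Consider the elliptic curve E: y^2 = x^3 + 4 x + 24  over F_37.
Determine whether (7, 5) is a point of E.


Check whether y^2 = x^3 + 4 x + 24 (mod 37) for (x, y) = (7, 5).
LHS: y^2 = 5^2 mod 37 = 25
RHS: x^3 + 4 x + 24 = 7^3 + 4*7 + 24 mod 37 = 25
LHS = RHS

Yes, on the curve


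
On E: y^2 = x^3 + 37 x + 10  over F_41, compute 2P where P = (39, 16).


Doubling: s = (3 x1^2 + a) / (2 y1)
s = (3*39^2 + 37) / (2*16) mod 41 = 31
x3 = s^2 - 2 x1 mod 41 = 31^2 - 2*39 = 22
y3 = s (x1 - x3) - y1 mod 41 = 31 * (39 - 22) - 16 = 19

2P = (22, 19)


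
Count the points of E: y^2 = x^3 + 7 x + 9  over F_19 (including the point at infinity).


For each x in F_19, count y with y^2 = x^3 + 7 x + 9 mod 19:
  x = 0: RHS = 9, y in [3, 16]  -> 2 point(s)
  x = 1: RHS = 17, y in [6, 13]  -> 2 point(s)
  x = 3: RHS = 0, y in [0]  -> 1 point(s)
  x = 4: RHS = 6, y in [5, 14]  -> 2 point(s)
  x = 5: RHS = 17, y in [6, 13]  -> 2 point(s)
  x = 6: RHS = 1, y in [1, 18]  -> 2 point(s)
  x = 8: RHS = 7, y in [8, 11]  -> 2 point(s)
  x = 11: RHS = 11, y in [7, 12]  -> 2 point(s)
  x = 12: RHS = 16, y in [4, 15]  -> 2 point(s)
  x = 13: RHS = 17, y in [6, 13]  -> 2 point(s)
  x = 14: RHS = 1, y in [1, 18]  -> 2 point(s)
  x = 17: RHS = 6, y in [5, 14]  -> 2 point(s)
  x = 18: RHS = 1, y in [1, 18]  -> 2 point(s)
Affine points: 25. Add the point at infinity: total = 26.

#E(F_19) = 26


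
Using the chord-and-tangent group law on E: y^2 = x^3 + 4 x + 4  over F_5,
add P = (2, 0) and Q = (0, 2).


P != Q, so use the chord formula.
s = (y2 - y1) / (x2 - x1) = (2) / (3) mod 5 = 4
x3 = s^2 - x1 - x2 mod 5 = 4^2 - 2 - 0 = 4
y3 = s (x1 - x3) - y1 mod 5 = 4 * (2 - 4) - 0 = 2

P + Q = (4, 2)


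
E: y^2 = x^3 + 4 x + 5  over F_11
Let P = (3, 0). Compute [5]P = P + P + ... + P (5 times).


k = 5 = 101_2 (binary, LSB first: 101)
Double-and-add from P = (3, 0):
  bit 0 = 1: acc = O + (3, 0) = (3, 0)
  bit 1 = 0: acc unchanged = (3, 0)
  bit 2 = 1: acc = (3, 0) + O = (3, 0)

5P = (3, 0)


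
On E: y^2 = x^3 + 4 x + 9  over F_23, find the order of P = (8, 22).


Compute successive multiples of P until we hit O:
  1P = (8, 22)
  2P = (20, 4)
  3P = (3, 5)
  4P = (7, 9)
  5P = (16, 12)
  6P = (2, 5)
  7P = (14, 7)
  8P = (13, 2)
  ... (continuing to 29P)
  29P = O

ord(P) = 29


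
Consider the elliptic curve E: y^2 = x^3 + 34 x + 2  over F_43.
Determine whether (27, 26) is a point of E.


Check whether y^2 = x^3 + 34 x + 2 (mod 43) for (x, y) = (27, 26).
LHS: y^2 = 26^2 mod 43 = 31
RHS: x^3 + 34 x + 2 = 27^3 + 34*27 + 2 mod 43 = 6
LHS != RHS

No, not on the curve


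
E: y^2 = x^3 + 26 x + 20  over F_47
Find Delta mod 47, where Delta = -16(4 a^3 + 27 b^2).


4 a^3 + 27 b^2 = 4*26^3 + 27*20^2 = 70304 + 10800 = 81104
Delta = -16 * (81104) = -1297664
Delta mod 47 = 6

Delta = 6 (mod 47)


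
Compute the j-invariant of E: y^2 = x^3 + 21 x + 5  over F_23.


Delta = -16(4 a^3 + 27 b^2) mod 23 = 16
-1728 * (4 a)^3 = -1728 * (4*21)^3 mod 23 = 18
j = 18 * 16^(-1) mod 23 = 4

j = 4 (mod 23)


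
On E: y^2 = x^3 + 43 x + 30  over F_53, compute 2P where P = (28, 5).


Doubling: s = (3 x1^2 + a) / (2 y1)
s = (3*28^2 + 43) / (2*5) mod 53 = 1
x3 = s^2 - 2 x1 mod 53 = 1^2 - 2*28 = 51
y3 = s (x1 - x3) - y1 mod 53 = 1 * (28 - 51) - 5 = 25

2P = (51, 25)


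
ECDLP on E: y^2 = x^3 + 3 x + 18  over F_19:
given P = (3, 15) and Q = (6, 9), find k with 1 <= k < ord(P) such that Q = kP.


Enumerate multiples of P until we hit Q = (6, 9):
  1P = (3, 15)
  2P = (14, 12)
  3P = (6, 10)
  4P = (17, 2)
  5P = (5, 14)
  6P = (16, 1)
  7P = (16, 18)
  8P = (5, 5)
  9P = (17, 17)
  10P = (6, 9)
Match found at i = 10.

k = 10


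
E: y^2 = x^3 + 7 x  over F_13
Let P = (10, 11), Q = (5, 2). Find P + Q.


P != Q, so use the chord formula.
s = (y2 - y1) / (x2 - x1) = (4) / (8) mod 13 = 7
x3 = s^2 - x1 - x2 mod 13 = 7^2 - 10 - 5 = 8
y3 = s (x1 - x3) - y1 mod 13 = 7 * (10 - 8) - 11 = 3

P + Q = (8, 3)


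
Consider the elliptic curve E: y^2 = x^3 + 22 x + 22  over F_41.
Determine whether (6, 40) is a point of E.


Check whether y^2 = x^3 + 22 x + 22 (mod 41) for (x, y) = (6, 40).
LHS: y^2 = 40^2 mod 41 = 1
RHS: x^3 + 22 x + 22 = 6^3 + 22*6 + 22 mod 41 = 1
LHS = RHS

Yes, on the curve


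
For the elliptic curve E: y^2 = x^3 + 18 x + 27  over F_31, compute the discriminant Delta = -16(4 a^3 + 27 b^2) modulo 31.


4 a^3 + 27 b^2 = 4*18^3 + 27*27^2 = 23328 + 19683 = 43011
Delta = -16 * (43011) = -688176
Delta mod 31 = 24

Delta = 24 (mod 31)


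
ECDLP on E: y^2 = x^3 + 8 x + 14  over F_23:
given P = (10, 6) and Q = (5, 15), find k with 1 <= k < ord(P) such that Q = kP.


Enumerate multiples of P until we hit Q = (5, 15):
  1P = (10, 6)
  2P = (5, 15)
Match found at i = 2.

k = 2


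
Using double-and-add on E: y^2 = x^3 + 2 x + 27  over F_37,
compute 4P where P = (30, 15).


k = 4 = 100_2 (binary, LSB first: 001)
Double-and-add from P = (30, 15):
  bit 0 = 0: acc unchanged = O
  bit 1 = 0: acc unchanged = O
  bit 2 = 1: acc = O + (8, 0) = (8, 0)

4P = (8, 0)


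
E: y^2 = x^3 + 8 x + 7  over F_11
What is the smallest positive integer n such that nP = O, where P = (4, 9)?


Compute successive multiples of P until we hit O:
  1P = (4, 9)
  2P = (1, 4)
  3P = (10, 3)
  4P = (9, 7)
  5P = (3, 6)
  6P = (2, 8)
  7P = (8, 0)
  8P = (2, 3)
  ... (continuing to 14P)
  14P = O

ord(P) = 14


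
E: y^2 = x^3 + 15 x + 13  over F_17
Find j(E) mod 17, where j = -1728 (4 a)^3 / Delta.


Delta = -16(4 a^3 + 27 b^2) mod 17 = 9
-1728 * (4 a)^3 = -1728 * (4*15)^3 mod 17 = 5
j = 5 * 9^(-1) mod 17 = 10

j = 10 (mod 17)


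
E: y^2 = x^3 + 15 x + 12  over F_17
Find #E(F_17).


For each x in F_17, count y with y^2 = x^3 + 15 x + 12 mod 17:
  x = 2: RHS = 16, y in [4, 13]  -> 2 point(s)
  x = 3: RHS = 16, y in [4, 13]  -> 2 point(s)
  x = 4: RHS = 0, y in [0]  -> 1 point(s)
  x = 5: RHS = 8, y in [5, 12]  -> 2 point(s)
  x = 7: RHS = 1, y in [1, 16]  -> 2 point(s)
  x = 8: RHS = 15, y in [7, 10]  -> 2 point(s)
  x = 9: RHS = 9, y in [3, 14]  -> 2 point(s)
  x = 12: RHS = 16, y in [4, 13]  -> 2 point(s)
  x = 14: RHS = 8, y in [5, 12]  -> 2 point(s)
  x = 15: RHS = 8, y in [5, 12]  -> 2 point(s)
  x = 16: RHS = 13, y in [8, 9]  -> 2 point(s)
Affine points: 21. Add the point at infinity: total = 22.

#E(F_17) = 22


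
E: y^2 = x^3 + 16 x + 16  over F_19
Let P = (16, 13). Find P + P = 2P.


Doubling: s = (3 x1^2 + a) / (2 y1)
s = (3*16^2 + 16) / (2*13) mod 19 = 17
x3 = s^2 - 2 x1 mod 19 = 17^2 - 2*16 = 10
y3 = s (x1 - x3) - y1 mod 19 = 17 * (16 - 10) - 13 = 13

2P = (10, 13)


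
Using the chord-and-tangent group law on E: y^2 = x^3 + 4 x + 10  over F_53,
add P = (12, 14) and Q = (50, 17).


P != Q, so use the chord formula.
s = (y2 - y1) / (x2 - x1) = (3) / (38) mod 53 = 21
x3 = s^2 - x1 - x2 mod 53 = 21^2 - 12 - 50 = 8
y3 = s (x1 - x3) - y1 mod 53 = 21 * (12 - 8) - 14 = 17

P + Q = (8, 17)


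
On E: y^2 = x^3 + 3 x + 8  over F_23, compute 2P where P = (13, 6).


Doubling: s = (3 x1^2 + a) / (2 y1)
s = (3*13^2 + 3) / (2*6) mod 23 = 8
x3 = s^2 - 2 x1 mod 23 = 8^2 - 2*13 = 15
y3 = s (x1 - x3) - y1 mod 23 = 8 * (13 - 15) - 6 = 1

2P = (15, 1)


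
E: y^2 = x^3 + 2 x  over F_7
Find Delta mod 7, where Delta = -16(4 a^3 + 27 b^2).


4 a^3 + 27 b^2 = 4*2^3 + 27*0^2 = 32 + 0 = 32
Delta = -16 * (32) = -512
Delta mod 7 = 6

Delta = 6 (mod 7)


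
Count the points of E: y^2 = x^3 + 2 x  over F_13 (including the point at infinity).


For each x in F_13, count y with y^2 = x^3 + 2 x + 0 mod 13:
  x = 0: RHS = 0, y in [0]  -> 1 point(s)
  x = 1: RHS = 3, y in [4, 9]  -> 2 point(s)
  x = 2: RHS = 12, y in [5, 8]  -> 2 point(s)
  x = 11: RHS = 1, y in [1, 12]  -> 2 point(s)
  x = 12: RHS = 10, y in [6, 7]  -> 2 point(s)
Affine points: 9. Add the point at infinity: total = 10.

#E(F_13) = 10


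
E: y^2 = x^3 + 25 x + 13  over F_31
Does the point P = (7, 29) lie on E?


Check whether y^2 = x^3 + 25 x + 13 (mod 31) for (x, y) = (7, 29).
LHS: y^2 = 29^2 mod 31 = 4
RHS: x^3 + 25 x + 13 = 7^3 + 25*7 + 13 mod 31 = 4
LHS = RHS

Yes, on the curve


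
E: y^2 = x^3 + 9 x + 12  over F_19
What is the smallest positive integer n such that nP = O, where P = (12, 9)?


Compute successive multiples of P until we hit O:
  1P = (12, 9)
  2P = (11, 6)
  3P = (5, 12)
  4P = (8, 11)
  5P = (4, 6)
  6P = (7, 0)
  7P = (4, 13)
  8P = (8, 8)
  ... (continuing to 12P)
  12P = O

ord(P) = 12


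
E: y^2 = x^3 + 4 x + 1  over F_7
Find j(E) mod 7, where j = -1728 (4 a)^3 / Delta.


Delta = -16(4 a^3 + 27 b^2) mod 7 = 1
-1728 * (4 a)^3 = -1728 * (4*4)^3 mod 7 = 1
j = 1 * 1^(-1) mod 7 = 1

j = 1 (mod 7)


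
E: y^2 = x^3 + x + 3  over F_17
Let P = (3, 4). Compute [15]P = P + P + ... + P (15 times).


k = 15 = 1111_2 (binary, LSB first: 1111)
Double-and-add from P = (3, 4):
  bit 0 = 1: acc = O + (3, 4) = (3, 4)
  bit 1 = 1: acc = (3, 4) + (2, 8) = (11, 11)
  bit 2 = 1: acc = (11, 11) + (12, 3) = (7, 8)
  bit 3 = 1: acc = (7, 8) + (8, 8) = (2, 9)

15P = (2, 9)


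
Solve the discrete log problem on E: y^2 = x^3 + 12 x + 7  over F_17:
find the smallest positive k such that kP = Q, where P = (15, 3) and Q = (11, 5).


Enumerate multiples of P until we hit Q = (11, 5):
  1P = (15, 3)
  2P = (3, 11)
  3P = (7, 3)
  4P = (12, 14)
  5P = (11, 5)
Match found at i = 5.

k = 5


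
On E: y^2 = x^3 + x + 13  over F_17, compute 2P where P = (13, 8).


Doubling: s = (3 x1^2 + a) / (2 y1)
s = (3*13^2 + 1) / (2*8) mod 17 = 2
x3 = s^2 - 2 x1 mod 17 = 2^2 - 2*13 = 12
y3 = s (x1 - x3) - y1 mod 17 = 2 * (13 - 12) - 8 = 11

2P = (12, 11)


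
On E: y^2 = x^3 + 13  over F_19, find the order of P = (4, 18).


Compute successive multiples of P until we hit O:
  1P = (4, 18)
  2P = (17, 9)
  3P = (5, 9)
  4P = (15, 5)
  5P = (16, 10)
  6P = (10, 5)
  7P = (6, 18)
  8P = (9, 1)
  ... (continuing to 19P)
  19P = O

ord(P) = 19


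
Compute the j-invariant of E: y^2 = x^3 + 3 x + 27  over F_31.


Delta = -16(4 a^3 + 27 b^2) mod 31 = 9
-1728 * (4 a)^3 = -1728 * (4*3)^3 mod 31 = 29
j = 29 * 9^(-1) mod 31 = 17

j = 17 (mod 31)


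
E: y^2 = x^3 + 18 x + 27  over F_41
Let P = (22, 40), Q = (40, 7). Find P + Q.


P != Q, so use the chord formula.
s = (y2 - y1) / (x2 - x1) = (8) / (18) mod 41 = 5
x3 = s^2 - x1 - x2 mod 41 = 5^2 - 22 - 40 = 4
y3 = s (x1 - x3) - y1 mod 41 = 5 * (22 - 4) - 40 = 9

P + Q = (4, 9)


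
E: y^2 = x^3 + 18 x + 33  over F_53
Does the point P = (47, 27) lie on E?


Check whether y^2 = x^3 + 18 x + 33 (mod 53) for (x, y) = (47, 27).
LHS: y^2 = 27^2 mod 53 = 40
RHS: x^3 + 18 x + 33 = 47^3 + 18*47 + 33 mod 53 = 27
LHS != RHS

No, not on the curve


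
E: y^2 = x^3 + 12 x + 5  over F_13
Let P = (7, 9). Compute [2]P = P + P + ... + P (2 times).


k = 2 = 10_2 (binary, LSB first: 01)
Double-and-add from P = (7, 9):
  bit 0 = 0: acc unchanged = O
  bit 1 = 1: acc = O + (3, 9) = (3, 9)

2P = (3, 9)


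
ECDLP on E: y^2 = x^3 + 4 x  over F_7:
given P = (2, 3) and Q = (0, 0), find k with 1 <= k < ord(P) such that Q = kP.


Enumerate multiples of P until we hit Q = (0, 0):
  1P = (2, 3)
  2P = (0, 0)
Match found at i = 2.

k = 2


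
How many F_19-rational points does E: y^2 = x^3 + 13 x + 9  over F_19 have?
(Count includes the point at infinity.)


For each x in F_19, count y with y^2 = x^3 + 13 x + 9 mod 19:
  x = 0: RHS = 9, y in [3, 16]  -> 2 point(s)
  x = 1: RHS = 4, y in [2, 17]  -> 2 point(s)
  x = 2: RHS = 5, y in [9, 10]  -> 2 point(s)
  x = 4: RHS = 11, y in [7, 12]  -> 2 point(s)
  x = 5: RHS = 9, y in [3, 16]  -> 2 point(s)
  x = 7: RHS = 6, y in [5, 14]  -> 2 point(s)
  x = 8: RHS = 17, y in [6, 13]  -> 2 point(s)
  x = 9: RHS = 0, y in [0]  -> 1 point(s)
  x = 11: RHS = 1, y in [1, 18]  -> 2 point(s)
  x = 13: RHS = 0, y in [0]  -> 1 point(s)
  x = 14: RHS = 9, y in [3, 16]  -> 2 point(s)
  x = 15: RHS = 7, y in [8, 11]  -> 2 point(s)
  x = 16: RHS = 0, y in [0]  -> 1 point(s)
Affine points: 23. Add the point at infinity: total = 24.

#E(F_19) = 24


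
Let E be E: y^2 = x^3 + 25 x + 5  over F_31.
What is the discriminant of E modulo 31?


4 a^3 + 27 b^2 = 4*25^3 + 27*5^2 = 62500 + 675 = 63175
Delta = -16 * (63175) = -1010800
Delta mod 31 = 17

Delta = 17 (mod 31)


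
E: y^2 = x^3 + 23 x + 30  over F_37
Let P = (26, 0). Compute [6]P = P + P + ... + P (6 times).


k = 6 = 110_2 (binary, LSB first: 011)
Double-and-add from P = (26, 0):
  bit 0 = 0: acc unchanged = O
  bit 1 = 1: acc = O + O = O
  bit 2 = 1: acc = O + O = O

6P = O


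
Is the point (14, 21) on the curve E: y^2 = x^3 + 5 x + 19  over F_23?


Check whether y^2 = x^3 + 5 x + 19 (mod 23) for (x, y) = (14, 21).
LHS: y^2 = 21^2 mod 23 = 4
RHS: x^3 + 5 x + 19 = 14^3 + 5*14 + 19 mod 23 = 4
LHS = RHS

Yes, on the curve


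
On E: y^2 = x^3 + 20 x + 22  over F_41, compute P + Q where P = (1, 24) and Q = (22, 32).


P != Q, so use the chord formula.
s = (y2 - y1) / (x2 - x1) = (8) / (21) mod 41 = 16
x3 = s^2 - x1 - x2 mod 41 = 16^2 - 1 - 22 = 28
y3 = s (x1 - x3) - y1 mod 41 = 16 * (1 - 28) - 24 = 36

P + Q = (28, 36)


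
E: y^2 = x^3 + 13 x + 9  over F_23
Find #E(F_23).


For each x in F_23, count y with y^2 = x^3 + 13 x + 9 mod 23:
  x = 0: RHS = 9, y in [3, 20]  -> 2 point(s)
  x = 1: RHS = 0, y in [0]  -> 1 point(s)
  x = 3: RHS = 6, y in [11, 12]  -> 2 point(s)
  x = 6: RHS = 4, y in [2, 21]  -> 2 point(s)
  x = 7: RHS = 6, y in [11, 12]  -> 2 point(s)
  x = 8: RHS = 4, y in [2, 21]  -> 2 point(s)
  x = 9: RHS = 4, y in [2, 21]  -> 2 point(s)
  x = 10: RHS = 12, y in [9, 14]  -> 2 point(s)
  x = 13: RHS = 6, y in [11, 12]  -> 2 point(s)
  x = 16: RHS = 12, y in [9, 14]  -> 2 point(s)
  x = 18: RHS = 3, y in [7, 16]  -> 2 point(s)
  x = 19: RHS = 8, y in [10, 13]  -> 2 point(s)
  x = 20: RHS = 12, y in [9, 14]  -> 2 point(s)
  x = 22: RHS = 18, y in [8, 15]  -> 2 point(s)
Affine points: 27. Add the point at infinity: total = 28.

#E(F_23) = 28


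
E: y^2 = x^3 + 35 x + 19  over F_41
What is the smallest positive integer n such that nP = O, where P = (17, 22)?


Compute successive multiples of P until we hit O:
  1P = (17, 22)
  2P = (7, 19)
  3P = (38, 25)
  4P = (22, 30)
  5P = (39, 33)
  6P = (16, 40)
  7P = (4, 31)
  8P = (28, 14)
  ... (continuing to 36P)
  36P = O

ord(P) = 36


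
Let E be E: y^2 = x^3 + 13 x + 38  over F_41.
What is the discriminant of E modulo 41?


4 a^3 + 27 b^2 = 4*13^3 + 27*38^2 = 8788 + 38988 = 47776
Delta = -16 * (47776) = -764416
Delta mod 41 = 29

Delta = 29 (mod 41)


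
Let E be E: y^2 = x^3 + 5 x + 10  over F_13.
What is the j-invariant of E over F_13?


Delta = -16(4 a^3 + 27 b^2) mod 13 = 7
-1728 * (4 a)^3 = -1728 * (4*5)^3 mod 13 = 5
j = 5 * 7^(-1) mod 13 = 10

j = 10 (mod 13)


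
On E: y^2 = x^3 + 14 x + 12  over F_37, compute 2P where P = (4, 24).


Doubling: s = (3 x1^2 + a) / (2 y1)
s = (3*4^2 + 14) / (2*24) mod 37 = 9
x3 = s^2 - 2 x1 mod 37 = 9^2 - 2*4 = 36
y3 = s (x1 - x3) - y1 mod 37 = 9 * (4 - 36) - 24 = 21

2P = (36, 21)


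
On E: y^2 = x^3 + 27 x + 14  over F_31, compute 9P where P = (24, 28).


k = 9 = 1001_2 (binary, LSB first: 1001)
Double-and-add from P = (24, 28):
  bit 0 = 1: acc = O + (24, 28) = (24, 28)
  bit 1 = 0: acc unchanged = (24, 28)
  bit 2 = 0: acc unchanged = (24, 28)
  bit 3 = 1: acc = (24, 28) + (6, 12) = (6, 19)

9P = (6, 19)


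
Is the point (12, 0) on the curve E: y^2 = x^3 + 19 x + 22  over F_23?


Check whether y^2 = x^3 + 19 x + 22 (mod 23) for (x, y) = (12, 0).
LHS: y^2 = 0^2 mod 23 = 0
RHS: x^3 + 19 x + 22 = 12^3 + 19*12 + 22 mod 23 = 0
LHS = RHS

Yes, on the curve


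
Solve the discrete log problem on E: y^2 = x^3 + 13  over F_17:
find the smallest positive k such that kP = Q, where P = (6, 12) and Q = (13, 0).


Enumerate multiples of P until we hit Q = (13, 0):
  1P = (6, 12)
  2P = (4, 14)
  3P = (8, 7)
  4P = (5, 11)
  5P = (7, 4)
  6P = (0, 8)
  7P = (2, 2)
  8P = (11, 1)
  9P = (13, 0)
Match found at i = 9.

k = 9


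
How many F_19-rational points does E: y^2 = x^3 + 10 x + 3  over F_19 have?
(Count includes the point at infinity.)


For each x in F_19, count y with y^2 = x^3 + 10 x + 3 mod 19:
  x = 5: RHS = 7, y in [8, 11]  -> 2 point(s)
  x = 7: RHS = 17, y in [6, 13]  -> 2 point(s)
  x = 8: RHS = 6, y in [5, 14]  -> 2 point(s)
  x = 9: RHS = 5, y in [9, 10]  -> 2 point(s)
  x = 10: RHS = 1, y in [1, 18]  -> 2 point(s)
  x = 11: RHS = 0, y in [0]  -> 1 point(s)
  x = 18: RHS = 11, y in [7, 12]  -> 2 point(s)
Affine points: 13. Add the point at infinity: total = 14.

#E(F_19) = 14


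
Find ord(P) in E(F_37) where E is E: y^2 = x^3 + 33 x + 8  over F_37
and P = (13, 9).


Compute successive multiples of P until we hit O:
  1P = (13, 9)
  2P = (23, 24)
  3P = (31, 1)
  4P = (27, 26)
  5P = (30, 10)
  6P = (15, 17)
  7P = (25, 17)
  8P = (20, 11)
  ... (continuing to 40P)
  40P = O

ord(P) = 40


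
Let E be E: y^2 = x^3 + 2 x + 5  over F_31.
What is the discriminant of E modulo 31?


4 a^3 + 27 b^2 = 4*2^3 + 27*5^2 = 32 + 675 = 707
Delta = -16 * (707) = -11312
Delta mod 31 = 3

Delta = 3 (mod 31)


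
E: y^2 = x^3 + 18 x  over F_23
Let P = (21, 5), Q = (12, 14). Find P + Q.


P != Q, so use the chord formula.
s = (y2 - y1) / (x2 - x1) = (9) / (14) mod 23 = 22
x3 = s^2 - x1 - x2 mod 23 = 22^2 - 21 - 12 = 14
y3 = s (x1 - x3) - y1 mod 23 = 22 * (21 - 14) - 5 = 11

P + Q = (14, 11)
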